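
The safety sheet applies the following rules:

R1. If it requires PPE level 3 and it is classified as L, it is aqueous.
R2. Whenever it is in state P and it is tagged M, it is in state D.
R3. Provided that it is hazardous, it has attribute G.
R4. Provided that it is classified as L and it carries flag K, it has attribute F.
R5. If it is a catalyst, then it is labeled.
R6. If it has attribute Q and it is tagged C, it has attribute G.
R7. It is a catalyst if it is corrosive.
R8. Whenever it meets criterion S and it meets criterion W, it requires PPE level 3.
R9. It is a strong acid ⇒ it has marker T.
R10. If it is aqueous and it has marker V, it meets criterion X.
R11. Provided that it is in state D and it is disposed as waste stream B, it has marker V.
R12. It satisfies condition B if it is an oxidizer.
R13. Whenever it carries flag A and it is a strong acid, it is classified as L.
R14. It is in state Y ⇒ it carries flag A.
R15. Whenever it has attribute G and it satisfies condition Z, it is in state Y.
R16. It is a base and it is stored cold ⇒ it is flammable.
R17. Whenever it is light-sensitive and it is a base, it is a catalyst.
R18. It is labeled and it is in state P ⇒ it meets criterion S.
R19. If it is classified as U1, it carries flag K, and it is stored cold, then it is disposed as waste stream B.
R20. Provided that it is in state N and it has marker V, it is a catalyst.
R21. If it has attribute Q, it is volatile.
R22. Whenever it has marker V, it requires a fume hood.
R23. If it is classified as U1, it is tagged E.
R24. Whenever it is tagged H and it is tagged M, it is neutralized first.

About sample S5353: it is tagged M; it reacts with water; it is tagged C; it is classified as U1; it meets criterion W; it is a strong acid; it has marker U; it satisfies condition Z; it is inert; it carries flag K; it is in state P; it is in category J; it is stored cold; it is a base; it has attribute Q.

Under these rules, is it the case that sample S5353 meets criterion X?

Forward chaining from the given facts derives: is in state D, has attribute G, has marker T, is in state Y, is flammable, is disposed as waste stream B, is volatile, is tagged E, has marker V, carries flag A, requires a fume hood, is classified as L, has attribute F.
The only rule concluding "it meets criterion X" is R10, which needs "it is aqueous"; that is never established.

No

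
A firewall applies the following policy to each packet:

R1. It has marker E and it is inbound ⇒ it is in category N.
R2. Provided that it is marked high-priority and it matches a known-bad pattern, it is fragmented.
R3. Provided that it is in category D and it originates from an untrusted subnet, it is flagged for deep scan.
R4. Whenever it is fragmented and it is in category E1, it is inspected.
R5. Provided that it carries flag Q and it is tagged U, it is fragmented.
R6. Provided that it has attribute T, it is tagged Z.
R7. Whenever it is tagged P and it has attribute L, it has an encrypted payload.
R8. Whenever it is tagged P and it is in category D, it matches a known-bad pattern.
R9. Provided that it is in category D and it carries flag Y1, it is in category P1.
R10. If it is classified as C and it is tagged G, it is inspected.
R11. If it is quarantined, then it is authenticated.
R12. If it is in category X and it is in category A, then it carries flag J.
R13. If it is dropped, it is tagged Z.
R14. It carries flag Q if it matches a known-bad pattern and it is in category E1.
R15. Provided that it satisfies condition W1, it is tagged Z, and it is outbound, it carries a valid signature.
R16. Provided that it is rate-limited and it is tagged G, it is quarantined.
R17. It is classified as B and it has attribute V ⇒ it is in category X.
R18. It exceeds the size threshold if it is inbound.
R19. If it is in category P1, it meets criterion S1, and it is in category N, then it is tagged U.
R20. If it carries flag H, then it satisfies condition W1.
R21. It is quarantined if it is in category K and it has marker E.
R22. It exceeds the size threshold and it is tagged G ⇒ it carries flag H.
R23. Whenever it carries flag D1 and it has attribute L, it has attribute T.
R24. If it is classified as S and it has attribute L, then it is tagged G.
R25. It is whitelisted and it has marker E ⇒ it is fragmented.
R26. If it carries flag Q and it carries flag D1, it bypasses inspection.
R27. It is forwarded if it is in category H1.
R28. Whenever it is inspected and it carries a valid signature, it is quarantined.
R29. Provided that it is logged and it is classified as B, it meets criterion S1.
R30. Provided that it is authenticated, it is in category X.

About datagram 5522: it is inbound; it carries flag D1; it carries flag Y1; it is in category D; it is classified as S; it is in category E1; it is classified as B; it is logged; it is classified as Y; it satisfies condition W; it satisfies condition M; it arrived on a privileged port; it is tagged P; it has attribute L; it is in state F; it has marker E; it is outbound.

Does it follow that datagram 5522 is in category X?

Yes

By R1 (it has marker E, it is inbound): it is in category N.
By R8 (it is tagged P, it is in category D): it matches a known-bad pattern.
By R9 (it is in category D, it carries flag Y1): it is in category P1.
By R14 (it matches a known-bad pattern, it is in category E1): it carries flag Q.
By R18 (it is inbound): it exceeds the size threshold.
By R23 (it carries flag D1, it has attribute L): it has attribute T.
By R24 (it is classified as S, it has attribute L): it is tagged G.
By R29 (it is logged, it is classified as B): it meets criterion S1.
By R6 (it has attribute T): it is tagged Z.
By R19 (it is in category P1, it meets criterion S1, it is in category N): it is tagged U.
By R22 (it exceeds the size threshold, it is tagged G): it carries flag H.
By R5 (it carries flag Q, it is tagged U): it is fragmented.
By R20 (it carries flag H): it satisfies condition W1.
By R4 (it is fragmented, it is in category E1): it is inspected.
By R15 (it satisfies condition W1, it is tagged Z, it is outbound): it carries a valid signature.
By R28 (it is inspected, it carries a valid signature): it is quarantined.
By R11 (it is quarantined): it is authenticated.
By R30 (it is authenticated): it is in category X.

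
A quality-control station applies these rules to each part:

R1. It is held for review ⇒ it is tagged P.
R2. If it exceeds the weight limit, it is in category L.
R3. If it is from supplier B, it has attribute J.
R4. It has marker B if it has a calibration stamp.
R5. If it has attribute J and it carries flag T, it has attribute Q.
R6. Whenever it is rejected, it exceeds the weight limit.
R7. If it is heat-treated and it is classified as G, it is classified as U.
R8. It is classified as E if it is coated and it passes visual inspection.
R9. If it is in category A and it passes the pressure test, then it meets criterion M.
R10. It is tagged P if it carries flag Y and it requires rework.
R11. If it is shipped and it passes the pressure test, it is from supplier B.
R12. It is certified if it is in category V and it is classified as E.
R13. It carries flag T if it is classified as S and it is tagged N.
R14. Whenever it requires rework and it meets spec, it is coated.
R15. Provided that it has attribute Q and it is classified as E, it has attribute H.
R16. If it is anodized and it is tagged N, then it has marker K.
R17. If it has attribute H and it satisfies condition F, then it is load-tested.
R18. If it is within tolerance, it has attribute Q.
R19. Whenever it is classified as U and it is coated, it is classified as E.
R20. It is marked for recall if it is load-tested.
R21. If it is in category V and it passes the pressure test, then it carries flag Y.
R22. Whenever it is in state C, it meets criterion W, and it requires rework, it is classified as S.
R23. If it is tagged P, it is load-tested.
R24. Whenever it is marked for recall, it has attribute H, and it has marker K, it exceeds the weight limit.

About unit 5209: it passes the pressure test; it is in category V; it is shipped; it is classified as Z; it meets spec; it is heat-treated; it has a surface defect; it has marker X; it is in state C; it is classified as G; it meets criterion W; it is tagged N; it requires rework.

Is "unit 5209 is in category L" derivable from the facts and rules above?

No

Forward chaining from the given facts derives: is classified as U, is from supplier B, is coated, is classified as E, carries flag Y, is classified as S, has attribute J, is tagged P, is certified, carries flag T, is load-tested, has attribute Q, has attribute H, is marked for recall.
The only rule concluding "it is in category L" is R2, which needs "it exceeds the weight limit"; that is never established.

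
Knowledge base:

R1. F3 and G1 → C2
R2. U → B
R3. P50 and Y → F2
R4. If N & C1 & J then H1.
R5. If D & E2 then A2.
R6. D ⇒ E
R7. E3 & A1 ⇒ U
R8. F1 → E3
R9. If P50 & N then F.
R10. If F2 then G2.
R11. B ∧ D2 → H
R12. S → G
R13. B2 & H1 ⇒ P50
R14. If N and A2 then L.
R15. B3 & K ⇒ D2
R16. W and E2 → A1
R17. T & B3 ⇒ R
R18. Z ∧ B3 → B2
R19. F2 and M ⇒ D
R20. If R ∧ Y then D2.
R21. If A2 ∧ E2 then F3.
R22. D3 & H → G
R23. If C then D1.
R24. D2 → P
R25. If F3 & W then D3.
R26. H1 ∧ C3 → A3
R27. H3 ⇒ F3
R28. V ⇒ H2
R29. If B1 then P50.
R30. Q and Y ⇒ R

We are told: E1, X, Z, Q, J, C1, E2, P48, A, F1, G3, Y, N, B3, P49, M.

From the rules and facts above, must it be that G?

Forward chaining from the given facts derives: H1, E3, B2, R, P50, D2, P, F2, F, G2, D, A2, E, L, F3.
Rules concluding G: R12 needs S; R22 needs D3 — none of these are established.

No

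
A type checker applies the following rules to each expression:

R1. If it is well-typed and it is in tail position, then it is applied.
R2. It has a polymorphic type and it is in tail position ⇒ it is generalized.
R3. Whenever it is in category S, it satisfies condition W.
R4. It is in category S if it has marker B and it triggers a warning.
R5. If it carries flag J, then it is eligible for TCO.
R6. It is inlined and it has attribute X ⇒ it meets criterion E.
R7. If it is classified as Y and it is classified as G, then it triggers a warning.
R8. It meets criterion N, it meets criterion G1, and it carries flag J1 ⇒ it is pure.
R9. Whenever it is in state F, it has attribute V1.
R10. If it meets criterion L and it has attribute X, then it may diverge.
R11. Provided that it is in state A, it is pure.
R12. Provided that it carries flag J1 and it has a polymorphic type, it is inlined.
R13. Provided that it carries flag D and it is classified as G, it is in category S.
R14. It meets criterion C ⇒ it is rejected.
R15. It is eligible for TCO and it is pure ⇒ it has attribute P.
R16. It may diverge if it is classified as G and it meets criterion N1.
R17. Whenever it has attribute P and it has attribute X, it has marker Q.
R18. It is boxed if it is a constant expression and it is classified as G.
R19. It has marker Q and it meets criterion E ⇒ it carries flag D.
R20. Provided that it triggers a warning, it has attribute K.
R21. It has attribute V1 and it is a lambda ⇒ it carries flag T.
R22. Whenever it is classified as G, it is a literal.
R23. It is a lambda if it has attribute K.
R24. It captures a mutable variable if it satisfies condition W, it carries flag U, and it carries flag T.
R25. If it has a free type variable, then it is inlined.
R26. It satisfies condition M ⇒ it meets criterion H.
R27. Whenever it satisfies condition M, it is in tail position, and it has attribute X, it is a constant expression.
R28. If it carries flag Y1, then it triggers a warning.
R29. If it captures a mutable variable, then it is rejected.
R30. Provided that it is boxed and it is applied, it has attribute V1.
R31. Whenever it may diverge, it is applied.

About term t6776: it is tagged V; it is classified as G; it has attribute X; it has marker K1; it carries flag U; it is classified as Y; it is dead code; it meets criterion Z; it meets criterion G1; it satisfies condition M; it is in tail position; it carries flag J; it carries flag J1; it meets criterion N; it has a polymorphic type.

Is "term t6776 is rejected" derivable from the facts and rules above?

No

Forward chaining from the given facts derives: is generalized, is eligible for TCO, triggers a warning, is pure, is inlined, has attribute P, has marker Q, has attribute K, is a literal, is a lambda, meets criterion H, is a constant expression, meets criterion E, is boxed, carries flag D, is in category S, satisfies condition W.
Rules concluding "it is rejected": R14 needs "it meets criterion C"; R29 needs "it captures a mutable variable" — none of these are established.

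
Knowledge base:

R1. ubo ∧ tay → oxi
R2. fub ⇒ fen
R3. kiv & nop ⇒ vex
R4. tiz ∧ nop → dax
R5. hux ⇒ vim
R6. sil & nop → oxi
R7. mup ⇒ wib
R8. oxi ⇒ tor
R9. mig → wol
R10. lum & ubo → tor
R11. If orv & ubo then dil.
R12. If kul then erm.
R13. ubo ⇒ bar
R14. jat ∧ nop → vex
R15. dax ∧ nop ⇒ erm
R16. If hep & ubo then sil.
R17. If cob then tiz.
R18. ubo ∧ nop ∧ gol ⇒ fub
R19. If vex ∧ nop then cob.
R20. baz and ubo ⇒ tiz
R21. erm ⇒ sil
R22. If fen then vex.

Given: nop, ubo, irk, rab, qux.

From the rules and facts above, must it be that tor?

No

Forward chaining from the given facts derives: bar.
Rules concluding tor: R8 needs oxi; R10 needs lum — none of these are established.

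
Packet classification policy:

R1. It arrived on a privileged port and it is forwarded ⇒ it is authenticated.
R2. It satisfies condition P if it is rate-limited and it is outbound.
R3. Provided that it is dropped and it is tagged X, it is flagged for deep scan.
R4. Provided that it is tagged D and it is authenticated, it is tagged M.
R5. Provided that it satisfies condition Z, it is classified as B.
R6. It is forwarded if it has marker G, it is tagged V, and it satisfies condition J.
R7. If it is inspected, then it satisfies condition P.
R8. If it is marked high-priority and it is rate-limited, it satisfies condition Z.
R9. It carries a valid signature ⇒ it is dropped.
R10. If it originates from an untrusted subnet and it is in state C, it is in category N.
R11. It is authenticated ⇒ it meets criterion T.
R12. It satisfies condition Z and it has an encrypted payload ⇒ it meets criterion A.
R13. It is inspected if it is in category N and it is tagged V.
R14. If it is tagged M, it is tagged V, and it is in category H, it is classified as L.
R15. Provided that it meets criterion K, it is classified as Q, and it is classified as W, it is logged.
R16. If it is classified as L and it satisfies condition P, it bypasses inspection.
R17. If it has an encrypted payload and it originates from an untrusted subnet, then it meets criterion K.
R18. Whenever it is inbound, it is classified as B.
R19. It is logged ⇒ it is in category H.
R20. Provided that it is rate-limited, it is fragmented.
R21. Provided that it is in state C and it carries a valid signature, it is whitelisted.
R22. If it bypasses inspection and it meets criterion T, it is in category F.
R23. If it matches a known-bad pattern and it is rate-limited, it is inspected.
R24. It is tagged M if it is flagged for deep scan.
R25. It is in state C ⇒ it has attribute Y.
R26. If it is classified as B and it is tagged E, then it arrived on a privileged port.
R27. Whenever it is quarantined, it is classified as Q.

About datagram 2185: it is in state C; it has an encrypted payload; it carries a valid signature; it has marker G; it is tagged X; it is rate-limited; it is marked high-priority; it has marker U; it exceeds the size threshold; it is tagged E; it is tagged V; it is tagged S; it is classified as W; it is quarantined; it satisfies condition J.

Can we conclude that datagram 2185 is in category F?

Forward chaining from the given facts derives: is forwarded, satisfies condition Z, is dropped, meets criterion A, is fragmented, is whitelisted, has attribute Y, is classified as Q, is flagged for deep scan, is classified as B, is tagged M, arrived on a privileged port, is authenticated, meets criterion T.
The only rule concluding "it is in category F" is R22, which needs "it bypasses inspection"; that is never established.

No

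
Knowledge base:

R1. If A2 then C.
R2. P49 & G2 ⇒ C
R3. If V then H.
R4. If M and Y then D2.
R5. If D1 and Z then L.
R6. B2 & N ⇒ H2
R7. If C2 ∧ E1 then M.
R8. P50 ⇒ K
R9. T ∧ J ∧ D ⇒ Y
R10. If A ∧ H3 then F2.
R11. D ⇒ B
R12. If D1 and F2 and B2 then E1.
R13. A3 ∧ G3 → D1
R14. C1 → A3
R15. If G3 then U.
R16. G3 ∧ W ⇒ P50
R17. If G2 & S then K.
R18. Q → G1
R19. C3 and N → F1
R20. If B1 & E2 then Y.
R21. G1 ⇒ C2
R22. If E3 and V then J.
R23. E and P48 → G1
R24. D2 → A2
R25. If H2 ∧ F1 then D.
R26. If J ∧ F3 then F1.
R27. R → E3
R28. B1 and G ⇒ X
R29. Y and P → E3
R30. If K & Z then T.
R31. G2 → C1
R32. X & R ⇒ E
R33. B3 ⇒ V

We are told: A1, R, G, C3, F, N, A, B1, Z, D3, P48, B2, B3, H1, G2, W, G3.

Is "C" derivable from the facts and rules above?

Forward chaining from the given facts derives: H2, U, P50, F1, D, E3, X, C1, E, V, H, K, B, A3, J, G1, T, Y, D1, C2, L.
Rules concluding C: R1 needs A2; R2 needs P49 — none of these are established.

No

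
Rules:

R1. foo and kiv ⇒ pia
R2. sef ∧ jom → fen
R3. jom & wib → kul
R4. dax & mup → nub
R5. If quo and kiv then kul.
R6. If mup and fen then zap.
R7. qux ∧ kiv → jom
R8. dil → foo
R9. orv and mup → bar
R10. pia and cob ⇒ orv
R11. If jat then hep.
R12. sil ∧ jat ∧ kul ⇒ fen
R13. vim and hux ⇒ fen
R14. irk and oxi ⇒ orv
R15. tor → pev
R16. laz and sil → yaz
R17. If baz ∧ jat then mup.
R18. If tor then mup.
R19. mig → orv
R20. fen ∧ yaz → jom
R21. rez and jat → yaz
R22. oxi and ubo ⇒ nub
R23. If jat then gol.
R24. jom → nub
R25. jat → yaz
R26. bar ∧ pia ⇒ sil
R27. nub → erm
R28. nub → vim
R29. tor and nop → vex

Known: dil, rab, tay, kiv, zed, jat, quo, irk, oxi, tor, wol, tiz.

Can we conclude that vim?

Yes

kul  (by R5: quo, kiv)
foo  (by R8: dil)
orv  (by R14: irk, oxi)
mup  (by R18: tor)
yaz  (by R25: jat)
pia  (by R1: foo, kiv)
bar  (by R9: orv, mup)
sil  (by R26: bar, pia)
fen  (by R12: sil, jat, kul)
jom  (by R20: fen, yaz)
nub  (by R24: jom)
vim  (by R28: nub)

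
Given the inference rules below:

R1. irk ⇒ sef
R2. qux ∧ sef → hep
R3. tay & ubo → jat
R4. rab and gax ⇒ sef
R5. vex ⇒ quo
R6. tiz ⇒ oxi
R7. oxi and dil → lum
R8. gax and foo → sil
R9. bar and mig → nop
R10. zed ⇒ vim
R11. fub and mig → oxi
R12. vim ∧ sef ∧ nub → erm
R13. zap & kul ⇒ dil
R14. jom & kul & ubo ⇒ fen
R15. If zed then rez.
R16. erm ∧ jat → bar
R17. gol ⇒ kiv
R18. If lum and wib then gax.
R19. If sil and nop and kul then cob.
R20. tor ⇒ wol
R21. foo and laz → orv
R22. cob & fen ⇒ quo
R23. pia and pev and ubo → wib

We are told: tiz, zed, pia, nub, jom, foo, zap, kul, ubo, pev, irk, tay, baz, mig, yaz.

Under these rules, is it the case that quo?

Yes

sef  (by R1: irk)
jat  (by R3: tay, ubo)
oxi  (by R6: tiz)
vim  (by R10: zed)
erm  (by R12: vim, sef, nub)
dil  (by R13: zap, kul)
fen  (by R14: jom, kul, ubo)
bar  (by R16: erm, jat)
wib  (by R23: pia, pev, ubo)
lum  (by R7: oxi, dil)
nop  (by R9: bar, mig)
gax  (by R18: lum, wib)
sil  (by R8: gax, foo)
cob  (by R19: sil, nop, kul)
quo  (by R22: cob, fen)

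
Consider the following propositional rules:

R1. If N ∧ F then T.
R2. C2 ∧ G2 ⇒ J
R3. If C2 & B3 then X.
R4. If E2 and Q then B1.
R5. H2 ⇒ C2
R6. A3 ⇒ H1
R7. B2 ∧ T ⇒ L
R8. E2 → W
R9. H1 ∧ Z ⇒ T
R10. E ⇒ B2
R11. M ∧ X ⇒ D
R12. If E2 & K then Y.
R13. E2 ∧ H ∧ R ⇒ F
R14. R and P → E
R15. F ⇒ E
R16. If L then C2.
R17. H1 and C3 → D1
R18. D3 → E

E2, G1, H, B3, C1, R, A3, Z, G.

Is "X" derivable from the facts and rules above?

Yes

H1  (by R6: A3)
T  (by R9: H1, Z)
F  (by R13: E2, H, R)
E  (by R15: F)
B2  (by R10: E)
L  (by R7: B2, T)
C2  (by R16: L)
X  (by R3: C2, B3)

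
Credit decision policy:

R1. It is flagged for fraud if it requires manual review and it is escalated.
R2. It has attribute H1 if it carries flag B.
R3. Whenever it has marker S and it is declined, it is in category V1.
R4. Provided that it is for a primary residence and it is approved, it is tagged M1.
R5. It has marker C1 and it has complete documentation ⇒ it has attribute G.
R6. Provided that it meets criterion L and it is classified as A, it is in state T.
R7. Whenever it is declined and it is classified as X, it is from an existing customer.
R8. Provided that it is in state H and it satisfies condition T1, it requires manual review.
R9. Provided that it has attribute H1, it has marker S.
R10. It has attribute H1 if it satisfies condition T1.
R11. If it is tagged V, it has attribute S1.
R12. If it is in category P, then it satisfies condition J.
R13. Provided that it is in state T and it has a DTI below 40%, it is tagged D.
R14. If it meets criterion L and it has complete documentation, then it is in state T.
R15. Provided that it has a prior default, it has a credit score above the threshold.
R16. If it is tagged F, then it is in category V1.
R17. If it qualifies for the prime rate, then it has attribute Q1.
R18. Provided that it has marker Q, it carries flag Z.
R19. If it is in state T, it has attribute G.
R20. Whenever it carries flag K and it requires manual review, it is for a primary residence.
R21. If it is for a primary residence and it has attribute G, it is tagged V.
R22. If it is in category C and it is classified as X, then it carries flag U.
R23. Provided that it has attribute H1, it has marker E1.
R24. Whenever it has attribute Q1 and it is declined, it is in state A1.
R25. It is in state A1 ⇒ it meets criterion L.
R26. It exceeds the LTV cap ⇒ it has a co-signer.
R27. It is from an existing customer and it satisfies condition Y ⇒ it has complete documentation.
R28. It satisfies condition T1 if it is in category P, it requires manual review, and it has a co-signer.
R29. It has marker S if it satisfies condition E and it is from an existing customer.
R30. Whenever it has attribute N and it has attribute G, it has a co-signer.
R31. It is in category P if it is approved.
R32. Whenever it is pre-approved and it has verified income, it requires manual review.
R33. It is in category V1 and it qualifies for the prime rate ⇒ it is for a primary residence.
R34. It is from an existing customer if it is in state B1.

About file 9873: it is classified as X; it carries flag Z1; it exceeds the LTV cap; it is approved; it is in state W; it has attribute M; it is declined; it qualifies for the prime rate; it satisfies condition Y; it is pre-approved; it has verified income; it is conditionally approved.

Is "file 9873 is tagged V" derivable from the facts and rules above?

Yes

By R7 (it is declined, it is classified as X): it is from an existing customer.
By R17 (it qualifies for the prime rate): it has attribute Q1.
By R24 (it has attribute Q1, it is declined): it is in state A1.
By R25 (it is in state A1): it meets criterion L.
By R26 (it exceeds the LTV cap): it has a co-signer.
By R27 (it is from an existing customer, it satisfies condition Y): it has complete documentation.
By R31 (it is approved): it is in category P.
By R32 (it is pre-approved, it has verified income): it requires manual review.
By R14 (it meets criterion L, it has complete documentation): it is in state T.
By R19 (it is in state T): it has attribute G.
By R28 (it is in category P, it requires manual review, it has a co-signer): it satisfies condition T1.
By R10 (it satisfies condition T1): it has attribute H1.
By R9 (it has attribute H1): it has marker S.
By R3 (it has marker S, it is declined): it is in category V1.
By R33 (it is in category V1, it qualifies for the prime rate): it is for a primary residence.
By R21 (it is for a primary residence, it has attribute G): it is tagged V.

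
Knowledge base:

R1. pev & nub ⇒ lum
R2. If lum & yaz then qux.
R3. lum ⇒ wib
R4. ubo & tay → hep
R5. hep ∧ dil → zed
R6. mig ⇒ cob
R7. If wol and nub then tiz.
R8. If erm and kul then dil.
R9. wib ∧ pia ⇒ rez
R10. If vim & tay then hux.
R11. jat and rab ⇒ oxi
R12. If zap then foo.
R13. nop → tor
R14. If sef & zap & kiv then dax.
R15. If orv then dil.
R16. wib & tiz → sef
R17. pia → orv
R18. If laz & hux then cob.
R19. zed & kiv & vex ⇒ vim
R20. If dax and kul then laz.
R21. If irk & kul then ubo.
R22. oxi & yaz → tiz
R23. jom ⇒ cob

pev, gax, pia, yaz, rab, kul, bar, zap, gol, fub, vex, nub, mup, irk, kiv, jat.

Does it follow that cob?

No

Forward chaining from the given facts derives: lum, qux, wib, rez, oxi, foo, orv, ubo, tiz, dil, sef, dax, laz.
Rules concluding cob: R6 needs mig; R18 needs hux; R23 needs jom — none of these are established.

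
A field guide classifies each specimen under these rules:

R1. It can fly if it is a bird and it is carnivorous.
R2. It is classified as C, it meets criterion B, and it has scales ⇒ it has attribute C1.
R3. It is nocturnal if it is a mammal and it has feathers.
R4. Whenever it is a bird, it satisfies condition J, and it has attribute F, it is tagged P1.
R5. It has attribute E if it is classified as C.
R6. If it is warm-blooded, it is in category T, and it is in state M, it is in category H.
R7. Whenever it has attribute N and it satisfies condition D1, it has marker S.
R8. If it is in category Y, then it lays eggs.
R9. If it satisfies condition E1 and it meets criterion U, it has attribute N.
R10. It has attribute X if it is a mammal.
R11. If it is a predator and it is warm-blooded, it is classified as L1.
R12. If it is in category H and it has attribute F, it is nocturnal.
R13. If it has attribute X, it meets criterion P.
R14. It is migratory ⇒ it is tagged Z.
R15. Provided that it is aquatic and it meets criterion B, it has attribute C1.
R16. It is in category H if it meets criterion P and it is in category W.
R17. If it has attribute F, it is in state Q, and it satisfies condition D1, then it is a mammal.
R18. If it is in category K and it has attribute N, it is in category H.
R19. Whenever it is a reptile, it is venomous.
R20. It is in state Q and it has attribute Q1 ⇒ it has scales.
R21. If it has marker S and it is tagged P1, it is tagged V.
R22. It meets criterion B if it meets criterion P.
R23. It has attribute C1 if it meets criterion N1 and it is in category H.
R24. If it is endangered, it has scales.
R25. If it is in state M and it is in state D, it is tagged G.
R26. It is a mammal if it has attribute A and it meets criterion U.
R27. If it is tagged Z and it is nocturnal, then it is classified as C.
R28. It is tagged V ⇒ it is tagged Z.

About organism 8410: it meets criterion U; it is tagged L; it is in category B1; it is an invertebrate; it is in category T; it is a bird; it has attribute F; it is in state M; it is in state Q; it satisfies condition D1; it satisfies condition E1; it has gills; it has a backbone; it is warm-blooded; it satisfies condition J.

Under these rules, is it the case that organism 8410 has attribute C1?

No

Forward chaining from the given facts derives: is tagged P1, is in category H, has attribute N, is nocturnal, is a mammal, has marker S, has attribute X, meets criterion P, is tagged V, meets criterion B, is tagged Z, is classified as C, has attribute E.
Rules concluding "it has attribute C1": R2 needs "it has scales"; R15 needs "it is aquatic"; R23 needs "it meets criterion N1" — none of these are established.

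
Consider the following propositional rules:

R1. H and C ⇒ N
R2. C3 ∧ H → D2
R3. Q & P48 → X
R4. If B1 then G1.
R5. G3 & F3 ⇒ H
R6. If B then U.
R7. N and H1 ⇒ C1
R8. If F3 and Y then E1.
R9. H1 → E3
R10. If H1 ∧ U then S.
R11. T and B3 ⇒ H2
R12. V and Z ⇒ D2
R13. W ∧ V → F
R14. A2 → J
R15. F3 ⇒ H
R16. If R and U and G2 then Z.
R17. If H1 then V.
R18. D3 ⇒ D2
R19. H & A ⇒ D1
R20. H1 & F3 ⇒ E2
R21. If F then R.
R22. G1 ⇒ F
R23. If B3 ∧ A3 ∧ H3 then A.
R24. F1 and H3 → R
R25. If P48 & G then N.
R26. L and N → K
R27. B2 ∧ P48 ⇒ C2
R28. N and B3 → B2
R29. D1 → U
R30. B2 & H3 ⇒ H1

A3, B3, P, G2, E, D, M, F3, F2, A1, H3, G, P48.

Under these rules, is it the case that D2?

Forward chaining from the given facts derives: H, A, N, B2, H1, C1, E3, V, D1, E2, C2, U, S.
Rules concluding D2: R2 needs C3; R12 needs Z; R18 needs D3 — none of these are established.

No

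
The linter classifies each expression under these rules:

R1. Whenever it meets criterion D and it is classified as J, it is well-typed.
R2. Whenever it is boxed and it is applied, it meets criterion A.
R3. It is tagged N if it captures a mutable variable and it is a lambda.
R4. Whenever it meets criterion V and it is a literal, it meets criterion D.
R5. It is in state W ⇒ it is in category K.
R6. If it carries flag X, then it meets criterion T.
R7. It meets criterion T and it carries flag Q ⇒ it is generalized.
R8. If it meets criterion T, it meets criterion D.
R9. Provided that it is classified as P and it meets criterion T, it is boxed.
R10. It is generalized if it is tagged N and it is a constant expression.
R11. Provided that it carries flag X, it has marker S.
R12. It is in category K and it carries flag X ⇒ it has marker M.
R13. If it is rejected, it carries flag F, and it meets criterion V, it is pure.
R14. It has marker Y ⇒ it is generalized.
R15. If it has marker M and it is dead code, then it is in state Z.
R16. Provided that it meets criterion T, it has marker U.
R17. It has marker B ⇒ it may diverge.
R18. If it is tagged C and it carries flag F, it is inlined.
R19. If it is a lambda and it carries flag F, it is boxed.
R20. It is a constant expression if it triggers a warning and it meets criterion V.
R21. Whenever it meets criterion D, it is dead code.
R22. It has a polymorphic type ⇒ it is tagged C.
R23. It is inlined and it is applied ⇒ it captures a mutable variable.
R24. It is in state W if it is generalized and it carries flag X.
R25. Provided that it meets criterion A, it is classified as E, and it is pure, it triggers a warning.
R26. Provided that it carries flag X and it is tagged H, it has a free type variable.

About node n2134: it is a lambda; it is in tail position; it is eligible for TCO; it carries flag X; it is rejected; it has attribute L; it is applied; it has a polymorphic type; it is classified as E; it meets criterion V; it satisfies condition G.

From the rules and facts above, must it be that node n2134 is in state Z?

Forward chaining from the given facts derives: meets criterion T, meets criterion D, has marker S, has marker U, is dead code, is tagged C.
The only rule concluding "it is in state Z" is R15, which needs "it has marker M"; that is never established.

No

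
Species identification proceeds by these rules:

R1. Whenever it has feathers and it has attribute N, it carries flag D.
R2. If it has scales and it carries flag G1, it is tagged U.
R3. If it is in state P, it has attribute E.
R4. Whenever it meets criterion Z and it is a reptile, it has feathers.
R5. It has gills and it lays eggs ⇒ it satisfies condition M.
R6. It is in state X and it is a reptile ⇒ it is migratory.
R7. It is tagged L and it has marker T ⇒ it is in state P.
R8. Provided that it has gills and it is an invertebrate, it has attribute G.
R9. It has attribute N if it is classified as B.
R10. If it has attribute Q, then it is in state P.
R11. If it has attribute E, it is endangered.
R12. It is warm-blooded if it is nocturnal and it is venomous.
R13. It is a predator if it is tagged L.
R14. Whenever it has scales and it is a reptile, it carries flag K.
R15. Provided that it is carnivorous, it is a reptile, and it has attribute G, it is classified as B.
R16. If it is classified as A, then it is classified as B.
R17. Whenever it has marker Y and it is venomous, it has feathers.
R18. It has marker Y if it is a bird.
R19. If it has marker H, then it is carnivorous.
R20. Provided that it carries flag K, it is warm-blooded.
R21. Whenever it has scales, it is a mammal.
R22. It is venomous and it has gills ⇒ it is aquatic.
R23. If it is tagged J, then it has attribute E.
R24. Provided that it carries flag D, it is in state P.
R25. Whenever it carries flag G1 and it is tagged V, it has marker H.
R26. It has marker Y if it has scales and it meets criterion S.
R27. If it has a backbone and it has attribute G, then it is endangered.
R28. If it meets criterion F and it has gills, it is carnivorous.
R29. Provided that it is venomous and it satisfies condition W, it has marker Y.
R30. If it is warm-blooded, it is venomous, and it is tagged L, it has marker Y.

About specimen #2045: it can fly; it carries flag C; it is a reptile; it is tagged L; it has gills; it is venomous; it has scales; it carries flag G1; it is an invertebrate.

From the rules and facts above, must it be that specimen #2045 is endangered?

No

Forward chaining from the given facts derives: is tagged U, has attribute G, is a predator, carries flag K, is warm-blooded, is a mammal, is aquatic, has marker Y, has feathers.
Rules concluding "it is endangered": R11 needs "it has attribute E"; R27 needs "it has a backbone" — none of these are established.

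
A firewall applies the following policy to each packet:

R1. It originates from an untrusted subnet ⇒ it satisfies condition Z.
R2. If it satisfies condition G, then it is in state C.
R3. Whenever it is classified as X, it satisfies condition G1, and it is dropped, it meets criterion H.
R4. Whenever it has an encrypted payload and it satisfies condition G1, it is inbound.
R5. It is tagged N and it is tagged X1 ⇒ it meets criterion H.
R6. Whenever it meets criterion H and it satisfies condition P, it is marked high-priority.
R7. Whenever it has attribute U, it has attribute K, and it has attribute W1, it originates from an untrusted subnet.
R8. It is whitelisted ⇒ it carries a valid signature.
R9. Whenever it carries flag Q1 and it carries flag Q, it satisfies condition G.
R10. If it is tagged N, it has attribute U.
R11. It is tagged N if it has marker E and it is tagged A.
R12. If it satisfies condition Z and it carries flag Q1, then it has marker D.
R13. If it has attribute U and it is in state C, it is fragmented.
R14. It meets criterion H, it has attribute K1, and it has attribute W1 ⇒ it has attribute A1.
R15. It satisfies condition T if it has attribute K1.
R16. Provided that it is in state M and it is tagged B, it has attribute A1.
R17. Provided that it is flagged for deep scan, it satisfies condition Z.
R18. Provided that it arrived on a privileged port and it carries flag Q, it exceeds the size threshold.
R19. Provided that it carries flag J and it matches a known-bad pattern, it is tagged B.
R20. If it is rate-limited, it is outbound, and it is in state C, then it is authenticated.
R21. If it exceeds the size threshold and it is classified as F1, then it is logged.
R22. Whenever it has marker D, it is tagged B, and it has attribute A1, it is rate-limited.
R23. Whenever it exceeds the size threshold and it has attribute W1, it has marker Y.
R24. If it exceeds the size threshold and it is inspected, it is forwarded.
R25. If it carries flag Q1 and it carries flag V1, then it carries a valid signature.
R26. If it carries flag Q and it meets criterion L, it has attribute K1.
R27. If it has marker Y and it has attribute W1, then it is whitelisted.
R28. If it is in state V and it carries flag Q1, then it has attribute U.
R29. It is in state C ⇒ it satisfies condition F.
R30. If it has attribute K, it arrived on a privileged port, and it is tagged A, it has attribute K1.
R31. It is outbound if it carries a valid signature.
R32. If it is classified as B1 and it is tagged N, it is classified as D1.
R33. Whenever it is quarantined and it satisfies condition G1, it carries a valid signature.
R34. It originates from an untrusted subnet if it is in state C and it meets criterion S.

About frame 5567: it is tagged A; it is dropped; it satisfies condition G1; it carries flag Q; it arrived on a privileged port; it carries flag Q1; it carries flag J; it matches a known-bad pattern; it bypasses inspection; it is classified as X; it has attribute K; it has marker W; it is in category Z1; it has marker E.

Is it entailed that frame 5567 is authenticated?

Forward chaining from the given facts derives: meets criterion H, satisfies condition G, is tagged N, exceeds the size threshold, is tagged B, has attribute K1, is in state C, has attribute U, is fragmented, satisfies condition T, satisfies condition F.
The only rule concluding "it is authenticated" is R20, which needs "it is rate-limited"; that is never established.

No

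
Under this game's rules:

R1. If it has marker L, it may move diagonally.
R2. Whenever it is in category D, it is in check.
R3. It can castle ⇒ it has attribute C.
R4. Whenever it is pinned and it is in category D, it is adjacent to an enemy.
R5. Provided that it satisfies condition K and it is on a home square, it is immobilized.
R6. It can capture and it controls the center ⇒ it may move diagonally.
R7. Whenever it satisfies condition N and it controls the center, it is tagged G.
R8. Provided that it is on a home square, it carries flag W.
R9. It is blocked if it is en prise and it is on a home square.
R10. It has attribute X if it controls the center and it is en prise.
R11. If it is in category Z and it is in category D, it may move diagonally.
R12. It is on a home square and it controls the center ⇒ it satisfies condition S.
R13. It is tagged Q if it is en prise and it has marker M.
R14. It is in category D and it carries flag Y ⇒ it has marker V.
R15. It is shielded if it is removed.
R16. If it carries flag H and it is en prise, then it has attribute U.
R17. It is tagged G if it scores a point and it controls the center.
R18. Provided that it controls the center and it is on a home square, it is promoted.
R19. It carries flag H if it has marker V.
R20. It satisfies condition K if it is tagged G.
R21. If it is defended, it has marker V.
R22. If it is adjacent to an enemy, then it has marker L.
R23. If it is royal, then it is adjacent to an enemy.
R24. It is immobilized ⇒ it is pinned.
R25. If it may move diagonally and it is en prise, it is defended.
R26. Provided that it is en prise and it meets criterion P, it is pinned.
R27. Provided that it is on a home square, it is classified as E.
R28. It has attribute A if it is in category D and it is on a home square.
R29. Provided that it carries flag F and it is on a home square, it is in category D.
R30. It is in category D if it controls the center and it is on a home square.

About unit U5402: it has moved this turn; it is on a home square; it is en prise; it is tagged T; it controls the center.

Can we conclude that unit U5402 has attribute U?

Forward chaining from the given facts derives: carries flag W, is blocked, has attribute X, satisfies condition S, is promoted, is classified as E, is in category D, is in check, has attribute A.
The only rule concluding "it has attribute U" is R16, which needs "it carries flag H"; that is never established.

No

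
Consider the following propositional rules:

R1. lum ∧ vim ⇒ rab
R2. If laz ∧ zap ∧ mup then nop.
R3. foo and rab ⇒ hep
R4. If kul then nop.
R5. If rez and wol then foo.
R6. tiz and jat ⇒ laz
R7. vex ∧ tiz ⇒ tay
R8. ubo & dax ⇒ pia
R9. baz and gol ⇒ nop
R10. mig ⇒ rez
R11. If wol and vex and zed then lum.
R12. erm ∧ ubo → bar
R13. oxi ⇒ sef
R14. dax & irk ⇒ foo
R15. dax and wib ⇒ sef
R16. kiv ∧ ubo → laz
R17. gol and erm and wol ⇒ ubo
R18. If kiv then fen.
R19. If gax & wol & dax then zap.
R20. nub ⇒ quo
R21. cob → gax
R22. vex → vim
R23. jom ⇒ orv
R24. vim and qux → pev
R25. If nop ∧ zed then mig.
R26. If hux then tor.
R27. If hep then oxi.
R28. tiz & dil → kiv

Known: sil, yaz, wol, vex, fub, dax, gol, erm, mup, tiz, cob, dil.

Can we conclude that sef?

Forward chaining from the given facts derives: tay, ubo, gax, vim, kiv, pia, bar, laz, fen, zap, nop.
Rules concluding sef: R13 needs oxi; R15 needs wib — none of these are established.

No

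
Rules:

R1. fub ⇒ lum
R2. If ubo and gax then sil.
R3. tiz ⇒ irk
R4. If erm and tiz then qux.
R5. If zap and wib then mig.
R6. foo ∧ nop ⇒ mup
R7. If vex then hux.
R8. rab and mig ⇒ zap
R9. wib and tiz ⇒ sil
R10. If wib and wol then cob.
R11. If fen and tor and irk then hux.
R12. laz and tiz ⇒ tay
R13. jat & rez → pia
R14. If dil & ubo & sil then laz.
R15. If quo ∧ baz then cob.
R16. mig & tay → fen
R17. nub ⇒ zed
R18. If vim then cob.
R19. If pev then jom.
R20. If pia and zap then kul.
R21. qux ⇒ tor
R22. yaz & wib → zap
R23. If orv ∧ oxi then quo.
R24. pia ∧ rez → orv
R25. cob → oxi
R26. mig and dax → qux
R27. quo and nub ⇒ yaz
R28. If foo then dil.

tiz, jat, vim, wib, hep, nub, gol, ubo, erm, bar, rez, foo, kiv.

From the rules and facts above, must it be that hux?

Yes

irk  (by R3: tiz)
qux  (by R4: erm, tiz)
sil  (by R9: wib, tiz)
pia  (by R13: jat, rez)
cob  (by R18: vim)
tor  (by R21: qux)
orv  (by R24: pia, rez)
oxi  (by R25: cob)
dil  (by R28: foo)
laz  (by R14: dil, ubo, sil)
quo  (by R23: orv, oxi)
yaz  (by R27: quo, nub)
tay  (by R12: laz, tiz)
zap  (by R22: yaz, wib)
mig  (by R5: zap, wib)
fen  (by R16: mig, tay)
hux  (by R11: fen, tor, irk)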